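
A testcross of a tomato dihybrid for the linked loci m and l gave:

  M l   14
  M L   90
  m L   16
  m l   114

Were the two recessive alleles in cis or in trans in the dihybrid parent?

The two most frequent classes are M L (90) and m l (114); these are the parental (non-recombinant) types.
So the F1 carried M L on one chromosome and m l on the other — the recessive alleles are on the same chromosome (cis / coupling).

cis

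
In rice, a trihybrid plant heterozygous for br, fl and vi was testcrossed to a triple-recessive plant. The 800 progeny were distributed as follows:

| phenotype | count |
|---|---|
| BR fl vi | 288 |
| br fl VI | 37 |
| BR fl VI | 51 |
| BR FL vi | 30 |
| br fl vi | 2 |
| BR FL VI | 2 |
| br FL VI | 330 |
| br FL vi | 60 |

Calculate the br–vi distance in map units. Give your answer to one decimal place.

The two most frequent reciprocal classes, BR fl vi and br FL VI, are the parental types, so the F1 was BR fl vi / br FL VI.
The two rarest classes, br fl vi and BR FL VI, are the double crossovers. Comparing them with the parentals, only the br allele has switched, so br is the middle locus and the order is fl – br – vi.
Crossovers in the br–vi interval produce the single-crossover classes BR fl VI and br FL vi (51 + 60 = 111) plus the double crossovers (4).
RF(br–vi) = (111 + 4) / 800 = 115/800 = 0.1437 → 14.4 map units.

14.4 map units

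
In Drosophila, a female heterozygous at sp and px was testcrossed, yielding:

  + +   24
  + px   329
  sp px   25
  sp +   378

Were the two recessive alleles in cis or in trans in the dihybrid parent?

trans

The two most frequent classes are + px (329) and sp + (378); these are the parental (non-recombinant) types.
So the F1 carried + px on one chromosome and sp + on the other — the recessive alleles are on opposite chromosomes (trans / repulsion).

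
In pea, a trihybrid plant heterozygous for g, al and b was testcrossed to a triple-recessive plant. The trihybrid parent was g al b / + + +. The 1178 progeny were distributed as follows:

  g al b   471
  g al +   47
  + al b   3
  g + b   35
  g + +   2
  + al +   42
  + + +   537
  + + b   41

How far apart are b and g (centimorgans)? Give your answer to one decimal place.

7.9 centimorgans

The two rarest classes, + al b and g + +, are the double crossovers. Comparing them with the parentals, only the g allele has switched, so g is the middle locus and the order is b – g – al.
Crossovers in the b–g interval produce the single-crossover classes g al + and + + b (47 + 41 = 88) plus the double crossovers (5).
RF(b–g) = (88 + 5) / 1178 = 93/1178 = 0.0789 → 7.9 centimorgans.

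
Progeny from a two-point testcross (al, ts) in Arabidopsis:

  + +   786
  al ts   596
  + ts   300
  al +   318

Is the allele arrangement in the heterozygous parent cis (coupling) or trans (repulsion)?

The two most frequent classes are + + (786) and al ts (596); these are the parental (non-recombinant) types.
So the F1 carried + + on one chromosome and al ts on the other — the recessive alleles are on the same chromosome (cis / coupling).

cis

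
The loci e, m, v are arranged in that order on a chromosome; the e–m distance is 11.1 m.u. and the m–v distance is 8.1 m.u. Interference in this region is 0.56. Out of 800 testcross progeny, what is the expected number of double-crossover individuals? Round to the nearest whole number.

Map distances give recombination frequencies of 0.111 and 0.081 for the two intervals.
With interference 0.56 (so coincidence = 0.44), expected double-crossover frequency = 0.111 × 0.081 × 0.44 = 0.00396.
Expected number = 0.00396 × 800 = 3.16 ≈ 3.

3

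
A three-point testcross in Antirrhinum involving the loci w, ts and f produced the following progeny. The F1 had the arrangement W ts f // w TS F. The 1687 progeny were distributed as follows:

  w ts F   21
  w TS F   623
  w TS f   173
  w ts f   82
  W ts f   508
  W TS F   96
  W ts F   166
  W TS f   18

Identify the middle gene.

ts

The two rarest classes, W TS f and w ts F, are the double crossovers. Comparing them with the parentals, only the ts allele has switched, so ts is the middle locus and the order is f – ts – w.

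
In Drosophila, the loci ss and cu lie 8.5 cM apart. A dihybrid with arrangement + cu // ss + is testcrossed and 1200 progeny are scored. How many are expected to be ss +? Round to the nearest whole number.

A map distance of 8.5 cM corresponds to a recombination frequency of 0.085.
The F1 is + cu / ss +, so ss + is a parental gamete class with expected frequency (1 − r)/2 = 0.915/2 = 0.4575.
Expected number = 0.4575 × 1200 = 549.00 ≈ 549.

549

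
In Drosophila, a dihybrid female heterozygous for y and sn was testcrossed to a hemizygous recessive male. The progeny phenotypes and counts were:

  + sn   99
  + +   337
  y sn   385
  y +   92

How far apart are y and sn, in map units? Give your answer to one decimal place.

20.9 map units

The two most frequent classes, + + (337) and y sn (385), are the parental types, so the F1 was + + / y sn.
The recombinant classes are + sn and y +: 99 + 92 = 191.
Recombination frequency = 191/913 = 0.2092 ≈ 20.9%, i.e. 20.9 map units.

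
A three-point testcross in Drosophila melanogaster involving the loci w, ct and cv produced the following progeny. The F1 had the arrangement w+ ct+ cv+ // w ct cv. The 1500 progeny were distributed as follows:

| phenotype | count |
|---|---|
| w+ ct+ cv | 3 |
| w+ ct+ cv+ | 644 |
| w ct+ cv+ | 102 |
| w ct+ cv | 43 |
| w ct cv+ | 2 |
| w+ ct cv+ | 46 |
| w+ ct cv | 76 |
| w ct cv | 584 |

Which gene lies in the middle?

cv

The two rarest classes, w+ ct+ cv and w ct cv+, are the double crossovers. Comparing them with the parentals, only the cv allele has switched, so cv is the middle locus and the order is w – cv – ct.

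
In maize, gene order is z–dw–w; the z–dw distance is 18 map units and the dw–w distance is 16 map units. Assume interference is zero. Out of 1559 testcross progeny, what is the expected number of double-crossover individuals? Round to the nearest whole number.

45

Map distances give recombination frequencies of 0.180 and 0.160 for the two intervals.
With no interference, expected double-crossover frequency = 0.180 × 0.160 = 0.02880.
Expected number = 0.02880 × 1559 = 44.90 ≈ 45.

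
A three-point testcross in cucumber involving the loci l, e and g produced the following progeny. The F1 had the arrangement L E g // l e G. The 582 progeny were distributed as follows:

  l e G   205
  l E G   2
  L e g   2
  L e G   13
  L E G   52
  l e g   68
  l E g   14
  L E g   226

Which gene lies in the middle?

e

The two rarest classes, L e g and l E G, are the double crossovers. Comparing them with the parentals, only the e allele has switched, so e is the middle locus and the order is l – e – g.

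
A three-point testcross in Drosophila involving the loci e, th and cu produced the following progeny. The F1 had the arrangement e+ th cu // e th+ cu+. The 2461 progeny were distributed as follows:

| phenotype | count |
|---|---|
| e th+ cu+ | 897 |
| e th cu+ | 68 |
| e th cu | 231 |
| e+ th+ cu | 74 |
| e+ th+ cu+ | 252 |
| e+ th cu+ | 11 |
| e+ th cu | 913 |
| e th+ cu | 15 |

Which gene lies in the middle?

cu

The two rarest classes, e+ th cu+ and e th+ cu, are the double crossovers. Comparing them with the parentals, only the cu allele has switched, so cu is the middle locus and the order is e – cu – th.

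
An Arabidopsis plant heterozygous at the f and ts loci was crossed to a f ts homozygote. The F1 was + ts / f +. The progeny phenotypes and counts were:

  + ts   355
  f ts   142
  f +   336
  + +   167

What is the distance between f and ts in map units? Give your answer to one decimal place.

30.9 map units

The recombinant classes are + + and f ts: 167 + 142 = 309.
Recombination frequency = 309/1000 = 0.3090 ≈ 30.9%, i.e. 30.9 map units.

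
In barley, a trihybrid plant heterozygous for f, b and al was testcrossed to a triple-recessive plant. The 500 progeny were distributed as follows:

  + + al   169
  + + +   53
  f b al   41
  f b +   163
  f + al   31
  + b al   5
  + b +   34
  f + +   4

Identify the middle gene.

b

The two most frequent reciprocal classes, f b + and + + al, are the parental types, so the F1 was f b + / + + al.
The two rarest classes, f + + and + b al, are the double crossovers. Comparing them with the parentals, only the b allele has switched, so b is the middle locus and the order is f – b – al.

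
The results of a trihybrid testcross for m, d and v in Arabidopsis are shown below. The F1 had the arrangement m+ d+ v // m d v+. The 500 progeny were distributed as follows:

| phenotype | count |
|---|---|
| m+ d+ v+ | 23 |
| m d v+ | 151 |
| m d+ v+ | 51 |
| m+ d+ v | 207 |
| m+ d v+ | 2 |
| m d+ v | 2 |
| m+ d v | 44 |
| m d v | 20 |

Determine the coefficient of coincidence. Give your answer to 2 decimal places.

0.43

The two rarest classes, m d+ v and m+ d v+, are the double crossovers. Comparing them with the parentals, only the m allele has switched, so m is the middle locus and the order is d – m – v.
d–m: (95 + 4)/500 = 0.1980; m–v: (43 + 4)/500 = 0.0940.
Expected DCO frequency = 0.1980 × 0.0940 ≈ 0.01861; observed = 4/500 ≈ 0.00800.
Coefficient of coincidence = 0.00800/0.01861 ≈ 0.43.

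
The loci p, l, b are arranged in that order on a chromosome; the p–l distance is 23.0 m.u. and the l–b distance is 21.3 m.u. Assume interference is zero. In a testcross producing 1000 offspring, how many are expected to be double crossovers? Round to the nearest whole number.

Map distances give recombination frequencies of 0.230 and 0.213 for the two intervals.
With no interference, expected double-crossover frequency = 0.230 × 0.213 = 0.04899.
Expected number = 0.04899 × 1000 = 48.99 ≈ 49.

49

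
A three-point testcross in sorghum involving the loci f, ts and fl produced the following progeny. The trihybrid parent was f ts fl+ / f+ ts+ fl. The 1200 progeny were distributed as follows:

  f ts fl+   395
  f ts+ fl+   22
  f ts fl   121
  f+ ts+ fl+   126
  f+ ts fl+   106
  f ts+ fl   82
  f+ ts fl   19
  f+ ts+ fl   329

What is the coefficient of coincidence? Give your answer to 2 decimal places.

0.75

The two rarest classes, f ts+ fl+ and f+ ts fl, are the double crossovers. Comparing them with the parentals, only the ts allele has switched, so ts is the middle locus and the order is f – ts – fl.
f–ts: (188 + 41)/1200 = 0.1908; ts–fl: (247 + 41)/1200 = 0.2400.
Expected DCO frequency = 0.1908 × 0.2400 ≈ 0.04579; observed = 41/1200 ≈ 0.03417.
Coefficient of coincidence = 0.03417/0.04579 ≈ 0.75.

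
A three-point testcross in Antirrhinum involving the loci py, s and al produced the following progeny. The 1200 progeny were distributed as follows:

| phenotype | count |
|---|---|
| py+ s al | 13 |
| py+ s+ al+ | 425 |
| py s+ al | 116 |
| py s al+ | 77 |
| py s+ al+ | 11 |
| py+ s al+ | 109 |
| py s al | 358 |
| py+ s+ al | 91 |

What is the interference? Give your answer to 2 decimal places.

The two most frequent reciprocal classes, py s al and py+ s+ al+, are the parental types, so the F1 was py s al / py+ s+ al+.
The two rarest classes, py+ s al and py s+ al+, are the double crossovers. Comparing them with the parentals, only the py allele has switched, so py is the middle locus and the order is al – py – s.
al–py: (168 + 24)/1200 = 0.1600; py–s: (225 + 24)/1200 = 0.2075.
Expected DCO frequency = 0.1600 × 0.2075 ≈ 0.03320; observed = 24/1200 ≈ 0.02000.
Coefficient of coincidence = 0.02000/0.03320 ≈ 0.60; interference = 1 − 0.60 = 0.40.

0.40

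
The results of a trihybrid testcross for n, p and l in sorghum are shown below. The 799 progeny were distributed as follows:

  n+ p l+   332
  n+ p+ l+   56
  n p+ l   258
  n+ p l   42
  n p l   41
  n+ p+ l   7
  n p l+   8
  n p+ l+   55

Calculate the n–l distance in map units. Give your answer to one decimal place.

The two most frequent reciprocal classes, n p+ l and n+ p l+, are the parental types, so the F1 was n p+ l / n+ p l+.
The two rarest classes, n+ p+ l and n p l+, are the double crossovers. Comparing them with the parentals, only the n allele has switched, so n is the middle locus and the order is l – n – p.
Crossovers in the l–n interval produce the single-crossover classes n p+ l+ and n+ p l (55 + 42 = 97) plus the double crossovers (15).
RF(l–n) = (97 + 15) / 799 = 112/799 = 0.1402 → 14.0 map units.

14.0 map units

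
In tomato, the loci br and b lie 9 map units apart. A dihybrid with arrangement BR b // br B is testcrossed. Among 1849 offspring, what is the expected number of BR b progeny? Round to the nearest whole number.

A map distance of 9 map units corresponds to a recombination frequency of 0.090.
The F1 is BR b / br B, so BR b is a parental gamete class with expected frequency (1 − r)/2 = 0.910/2 = 0.4550.
Expected number = 0.4550 × 1849 = 841.30 ≈ 841.

841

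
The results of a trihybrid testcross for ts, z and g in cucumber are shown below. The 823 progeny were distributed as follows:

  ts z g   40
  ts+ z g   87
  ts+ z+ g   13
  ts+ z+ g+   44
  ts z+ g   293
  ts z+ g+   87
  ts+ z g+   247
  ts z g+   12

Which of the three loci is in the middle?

ts

The two most frequent reciprocal classes, ts z+ g and ts+ z g+, are the parental types, so the F1 was ts z+ g / ts+ z g+.
The two rarest classes, ts+ z+ g and ts z g+, are the double crossovers. Comparing them with the parentals, only the ts allele has switched, so ts is the middle locus and the order is g – ts – z.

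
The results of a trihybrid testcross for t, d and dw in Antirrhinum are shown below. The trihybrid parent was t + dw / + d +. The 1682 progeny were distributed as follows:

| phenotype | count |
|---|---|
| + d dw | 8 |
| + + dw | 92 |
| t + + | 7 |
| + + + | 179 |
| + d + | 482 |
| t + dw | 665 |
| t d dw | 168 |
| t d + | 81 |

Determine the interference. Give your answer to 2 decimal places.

0.63

The two rarest classes, t + + and + d dw, are the double crossovers. Comparing them with the parentals, only the dw allele has switched, so dw is the middle locus and the order is d – dw – t.
d–dw: (347 + 15)/1682 = 0.2152; dw–t: (173 + 15)/1682 = 0.1118.
Expected DCO frequency = 0.2152 × 0.1118 ≈ 0.02406; observed = 15/1682 ≈ 0.00892.
Coefficient of coincidence = 0.00892/0.02406 ≈ 0.37; interference = 1 − 0.37 = 0.63.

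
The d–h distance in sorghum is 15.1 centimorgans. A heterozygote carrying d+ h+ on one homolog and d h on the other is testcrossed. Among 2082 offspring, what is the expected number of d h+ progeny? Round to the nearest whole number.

157

A map distance of 15.1 centimorgans corresponds to a recombination frequency of 0.151.
The F1 is d+ h+ / d h, so d h+ is a recombinant gamete class with expected frequency r/2 = 0.151/2 = 0.0755.
Expected number = 0.0755 × 2082 = 157.19 ≈ 157.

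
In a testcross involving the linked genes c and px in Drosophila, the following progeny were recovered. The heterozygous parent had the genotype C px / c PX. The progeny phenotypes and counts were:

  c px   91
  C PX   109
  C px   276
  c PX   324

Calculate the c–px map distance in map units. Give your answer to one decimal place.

The recombinant classes are C PX and c px: 109 + 91 = 200.
Recombination frequency = 200/800 = 0.2500 ≈ 25.0%, i.e. 25.0 map units.

25.0 map units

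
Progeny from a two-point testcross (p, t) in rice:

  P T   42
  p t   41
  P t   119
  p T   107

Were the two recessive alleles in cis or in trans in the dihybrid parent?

trans

The two most frequent classes are P t (119) and p T (107); these are the parental (non-recombinant) types.
So the F1 carried P t on one chromosome and p T on the other — the recessive alleles are on opposite chromosomes (trans / repulsion).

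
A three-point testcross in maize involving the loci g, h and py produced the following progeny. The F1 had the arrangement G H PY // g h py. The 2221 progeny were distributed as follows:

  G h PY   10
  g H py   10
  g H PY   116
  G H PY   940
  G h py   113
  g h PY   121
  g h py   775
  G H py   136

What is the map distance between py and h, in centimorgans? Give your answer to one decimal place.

The two rarest classes, G h PY and g H py, are the double crossovers. Comparing them with the parentals, only the h allele has switched, so h is the middle locus and the order is py – h – g.
Crossovers in the py–h interval produce the single-crossover classes G H py and g h PY (136 + 121 = 257) plus the double crossovers (20).
RF(py–h) = (257 + 20) / 2221 = 277/2221 = 0.1247 → 12.5 centimorgans.

12.5 centimorgans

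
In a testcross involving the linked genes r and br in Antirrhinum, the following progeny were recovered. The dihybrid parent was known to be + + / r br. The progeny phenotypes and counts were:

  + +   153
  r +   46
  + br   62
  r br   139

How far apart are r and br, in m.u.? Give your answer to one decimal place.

27.0 m.u.

The recombinant classes are + br and r +: 62 + 46 = 108.
Recombination frequency = 108/400 = 0.2700 ≈ 27.0%, i.e. 27.0 m.u.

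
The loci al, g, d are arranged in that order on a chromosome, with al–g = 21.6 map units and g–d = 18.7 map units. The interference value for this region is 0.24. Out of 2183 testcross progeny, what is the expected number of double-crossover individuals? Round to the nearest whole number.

Map distances give recombination frequencies of 0.216 and 0.187 for the two intervals.
With interference 0.24 (so coincidence = 0.76), expected double-crossover frequency = 0.216 × 0.187 × 0.76 = 0.03070.
Expected number = 0.03070 × 2183 = 67.01 ≈ 67.

67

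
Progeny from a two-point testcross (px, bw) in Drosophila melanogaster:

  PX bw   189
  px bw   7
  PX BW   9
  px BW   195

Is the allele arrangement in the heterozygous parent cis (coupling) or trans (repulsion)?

trans

The two most frequent classes are PX bw (189) and px BW (195); these are the parental (non-recombinant) types.
So the F1 carried PX bw on one chromosome and px BW on the other — the recessive alleles are on opposite chromosomes (trans / repulsion).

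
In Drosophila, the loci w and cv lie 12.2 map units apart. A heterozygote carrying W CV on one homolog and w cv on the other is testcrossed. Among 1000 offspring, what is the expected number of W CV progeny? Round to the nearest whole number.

A map distance of 12.2 map units corresponds to a recombination frequency of 0.122.
The F1 is W CV / w cv, so W CV is a parental gamete class with expected frequency (1 − r)/2 = 0.878/2 = 0.4390.
Expected number = 0.4390 × 1000 = 439.00 ≈ 439.

439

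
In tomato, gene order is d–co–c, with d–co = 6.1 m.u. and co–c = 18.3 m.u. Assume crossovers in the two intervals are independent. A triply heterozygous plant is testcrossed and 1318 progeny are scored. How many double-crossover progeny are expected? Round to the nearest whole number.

Map distances give recombination frequencies of 0.061 and 0.183 for the two intervals.
With no interference, expected double-crossover frequency = 0.061 × 0.183 = 0.01116.
Expected number = 0.01116 × 1318 = 14.71 ≈ 15.

15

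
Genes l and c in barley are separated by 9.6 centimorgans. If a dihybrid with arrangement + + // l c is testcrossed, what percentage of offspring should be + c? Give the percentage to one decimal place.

A map distance of 9.6 centimorgans corresponds to a recombination frequency of 0.096.
The F1 is + + / l c, so + c is a recombinant gamete class with expected frequency r/2 = 0.096/2 = 0.0480.
That is 0.0480 = 4.8% of the progeny.

4.8%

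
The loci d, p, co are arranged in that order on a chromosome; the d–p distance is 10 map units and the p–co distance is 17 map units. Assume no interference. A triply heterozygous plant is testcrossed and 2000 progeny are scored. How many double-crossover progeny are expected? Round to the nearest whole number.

Map distances give recombination frequencies of 0.100 and 0.170 for the two intervals.
With no interference, expected double-crossover frequency = 0.100 × 0.170 = 0.01700.
Expected number = 0.01700 × 2000 = 34.00 ≈ 34.

34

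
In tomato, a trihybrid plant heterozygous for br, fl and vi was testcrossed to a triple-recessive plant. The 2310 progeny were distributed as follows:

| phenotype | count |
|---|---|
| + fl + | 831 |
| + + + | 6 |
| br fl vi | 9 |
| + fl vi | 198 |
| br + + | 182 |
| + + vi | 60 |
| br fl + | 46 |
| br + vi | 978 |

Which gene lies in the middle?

The two most frequent reciprocal classes, br + vi and + fl +, are the parental types, so the F1 was br + vi / + fl +.
The two rarest classes, br fl vi and + + +, are the double crossovers. Comparing them with the parentals, only the fl allele has switched, so fl is the middle locus and the order is vi – fl – br.

fl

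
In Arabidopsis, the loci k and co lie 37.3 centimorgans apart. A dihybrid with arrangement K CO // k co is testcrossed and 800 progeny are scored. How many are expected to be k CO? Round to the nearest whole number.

A map distance of 37.3 centimorgans corresponds to a recombination frequency of 0.373.
The F1 is K CO / k co, so k CO is a recombinant gamete class with expected frequency r/2 = 0.373/2 = 0.1865.
Expected number = 0.1865 × 800 = 149.20 ≈ 149.

149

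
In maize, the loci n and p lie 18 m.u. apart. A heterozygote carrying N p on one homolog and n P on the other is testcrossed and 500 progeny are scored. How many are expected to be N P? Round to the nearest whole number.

A map distance of 18 m.u. corresponds to a recombination frequency of 0.180.
The F1 is N p / n P, so N P is a recombinant gamete class with expected frequency r/2 = 0.180/2 = 0.0900.
Expected number = 0.0900 × 500 = 45.00 ≈ 45.

45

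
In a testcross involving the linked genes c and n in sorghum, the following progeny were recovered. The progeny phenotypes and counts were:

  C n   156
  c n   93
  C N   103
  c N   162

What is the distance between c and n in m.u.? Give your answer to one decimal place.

38.1 m.u.

The two most frequent classes, C n (156) and c N (162), are the parental types, so the F1 was C n / c N.
The recombinant classes are C N and c n: 103 + 93 = 196.
Recombination frequency = 196/514 = 0.3813 ≈ 38.1%, i.e. 38.1 m.u.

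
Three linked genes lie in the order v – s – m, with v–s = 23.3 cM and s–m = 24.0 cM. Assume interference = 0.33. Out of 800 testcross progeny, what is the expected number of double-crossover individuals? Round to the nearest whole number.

Map distances give recombination frequencies of 0.233 and 0.240 for the two intervals.
With interference 0.33 (so coincidence = 0.67), expected double-crossover frequency = 0.233 × 0.240 × 0.67 = 0.03747.
Expected number = 0.03747 × 800 = 29.97 ≈ 30.

30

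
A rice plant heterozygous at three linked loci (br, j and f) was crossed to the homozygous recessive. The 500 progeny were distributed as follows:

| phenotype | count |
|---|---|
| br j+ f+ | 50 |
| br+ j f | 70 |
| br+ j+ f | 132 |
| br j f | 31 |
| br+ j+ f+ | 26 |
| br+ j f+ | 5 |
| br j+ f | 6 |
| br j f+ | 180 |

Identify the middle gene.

br

The two most frequent reciprocal classes, br j f+ and br+ j+ f, are the parental types, so the F1 was br j f+ / br+ j+ f.
The two rarest classes, br+ j f+ and br j+ f, are the double crossovers. Comparing them with the parentals, only the br allele has switched, so br is the middle locus and the order is j – br – f.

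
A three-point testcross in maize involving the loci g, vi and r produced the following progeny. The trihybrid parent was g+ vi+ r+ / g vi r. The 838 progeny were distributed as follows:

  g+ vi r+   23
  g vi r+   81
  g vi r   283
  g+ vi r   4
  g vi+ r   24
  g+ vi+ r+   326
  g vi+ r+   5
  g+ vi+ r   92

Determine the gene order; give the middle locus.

g

The two rarest classes, g vi+ r+ and g+ vi r, are the double crossovers. Comparing them with the parentals, only the g allele has switched, so g is the middle locus and the order is r – g – vi.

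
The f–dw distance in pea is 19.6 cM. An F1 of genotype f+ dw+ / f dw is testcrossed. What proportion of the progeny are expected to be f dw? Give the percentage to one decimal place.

A map distance of 19.6 cM corresponds to a recombination frequency of 0.196.
The F1 is f+ dw+ / f dw, so f dw is a parental gamete class with expected frequency (1 − r)/2 = 0.804/2 = 0.4020.
That is 0.4020 = 40.2% of the progeny.

40.2%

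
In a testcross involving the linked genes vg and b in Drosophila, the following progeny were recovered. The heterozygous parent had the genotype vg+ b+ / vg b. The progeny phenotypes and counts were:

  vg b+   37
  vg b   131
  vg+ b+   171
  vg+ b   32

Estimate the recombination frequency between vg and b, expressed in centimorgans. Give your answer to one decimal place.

The recombinant classes are vg+ b and vg b+: 32 + 37 = 69.
Recombination frequency = 69/371 = 0.1860 ≈ 18.6%, i.e. 18.6 centimorgans.

18.6 centimorgans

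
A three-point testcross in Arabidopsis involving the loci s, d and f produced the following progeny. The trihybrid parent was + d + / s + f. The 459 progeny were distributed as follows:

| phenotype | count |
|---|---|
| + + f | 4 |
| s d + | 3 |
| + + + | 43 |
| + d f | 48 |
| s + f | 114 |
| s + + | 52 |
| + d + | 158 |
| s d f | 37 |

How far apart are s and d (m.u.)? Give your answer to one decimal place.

19.0 m.u.

The two rarest classes, s d + and + + f, are the double crossovers. Comparing them with the parentals, only the s allele has switched, so s is the middle locus and the order is d – s – f.
Crossovers in the d–s interval produce the single-crossover classes + + + and s d f (43 + 37 = 80) plus the double crossovers (7).
RF(d–s) = (80 + 7) / 459 = 87/459 = 0.1895 → 19.0 m.u.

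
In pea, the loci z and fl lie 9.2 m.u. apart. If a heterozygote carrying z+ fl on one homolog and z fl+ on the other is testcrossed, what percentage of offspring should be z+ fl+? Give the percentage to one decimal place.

4.6%

A map distance of 9.2 m.u. corresponds to a recombination frequency of 0.092.
The F1 is z+ fl / z fl+, so z+ fl+ is a recombinant gamete class with expected frequency r/2 = 0.092/2 = 0.0460.
That is 0.0460 = 4.6% of the progeny.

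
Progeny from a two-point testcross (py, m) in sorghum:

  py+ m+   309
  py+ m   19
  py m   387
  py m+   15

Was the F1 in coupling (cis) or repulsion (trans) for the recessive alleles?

The two most frequent classes are py+ m+ (309) and py m (387); these are the parental (non-recombinant) types.
So the F1 carried py+ m+ on one chromosome and py m on the other — the recessive alleles are on the same chromosome (cis / coupling).

cis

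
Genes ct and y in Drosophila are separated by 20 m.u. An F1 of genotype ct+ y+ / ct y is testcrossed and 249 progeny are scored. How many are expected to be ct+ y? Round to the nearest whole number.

25

A map distance of 20 m.u. corresponds to a recombination frequency of 0.200.
The F1 is ct+ y+ / ct y, so ct+ y is a recombinant gamete class with expected frequency r/2 = 0.200/2 = 0.1000.
Expected number = 0.1000 × 249 = 24.90 ≈ 25.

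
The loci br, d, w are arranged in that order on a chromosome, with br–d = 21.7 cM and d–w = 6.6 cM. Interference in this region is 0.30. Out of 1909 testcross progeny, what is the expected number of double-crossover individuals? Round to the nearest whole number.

19

Map distances give recombination frequencies of 0.217 and 0.066 for the two intervals.
With interference 0.30 (so coincidence = 0.70), expected double-crossover frequency = 0.217 × 0.066 × 0.70 = 0.01003.
Expected number = 0.01003 × 1909 = 19.14 ≈ 19.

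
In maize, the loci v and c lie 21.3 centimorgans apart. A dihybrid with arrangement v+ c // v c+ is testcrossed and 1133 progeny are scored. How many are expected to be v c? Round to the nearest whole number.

121

A map distance of 21.3 centimorgans corresponds to a recombination frequency of 0.213.
The F1 is v+ c / v c+, so v c is a recombinant gamete class with expected frequency r/2 = 0.213/2 = 0.1065.
Expected number = 0.1065 × 1133 = 120.66 ≈ 121.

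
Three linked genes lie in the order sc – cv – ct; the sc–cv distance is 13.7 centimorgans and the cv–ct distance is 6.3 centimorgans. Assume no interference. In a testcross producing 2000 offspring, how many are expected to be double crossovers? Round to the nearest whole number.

17

Map distances give recombination frequencies of 0.137 and 0.063 for the two intervals.
With no interference, expected double-crossover frequency = 0.137 × 0.063 = 0.00863.
Expected number = 0.00863 × 2000 = 17.26 ≈ 17.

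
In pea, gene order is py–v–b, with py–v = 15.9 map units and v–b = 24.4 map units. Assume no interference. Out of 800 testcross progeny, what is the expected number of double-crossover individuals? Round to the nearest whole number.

31

Map distances give recombination frequencies of 0.159 and 0.244 for the two intervals.
With no interference, expected double-crossover frequency = 0.159 × 0.244 = 0.03880.
Expected number = 0.03880 × 800 = 31.04 ≈ 31.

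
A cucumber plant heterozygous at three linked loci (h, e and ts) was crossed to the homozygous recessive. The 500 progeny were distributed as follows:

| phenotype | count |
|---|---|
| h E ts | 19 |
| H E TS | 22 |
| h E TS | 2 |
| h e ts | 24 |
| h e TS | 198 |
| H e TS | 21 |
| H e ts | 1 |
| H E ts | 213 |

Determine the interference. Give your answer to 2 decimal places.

The two most frequent reciprocal classes, H E ts and h e TS, are the parental types, so the F1 was H E ts / h e TS.
The two rarest classes, H e ts and h E TS, are the double crossovers. Comparing them with the parentals, only the e allele has switched, so e is the middle locus and the order is h – e – ts.
h–e: (40 + 3)/500 = 0.0860; e–ts: (46 + 3)/500 = 0.0980.
Expected DCO frequency = 0.0860 × 0.0980 ≈ 0.00843; observed = 3/500 ≈ 0.00600.
Coefficient of coincidence = 0.00600/0.00843 ≈ 0.71; interference = 1 − 0.71 = 0.29.

0.29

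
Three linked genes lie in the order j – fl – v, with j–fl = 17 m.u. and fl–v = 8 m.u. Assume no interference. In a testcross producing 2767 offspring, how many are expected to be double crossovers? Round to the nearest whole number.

Map distances give recombination frequencies of 0.170 and 0.080 for the two intervals.
With no interference, expected double-crossover frequency = 0.170 × 0.080 = 0.01360.
Expected number = 0.01360 × 2767 = 37.63 ≈ 38.

38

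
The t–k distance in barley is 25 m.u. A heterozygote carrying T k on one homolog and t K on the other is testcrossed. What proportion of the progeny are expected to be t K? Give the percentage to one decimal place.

37.5%

A map distance of 25 m.u. corresponds to a recombination frequency of 0.250.
The F1 is T k / t K, so t K is a parental gamete class with expected frequency (1 − r)/2 = 0.750/2 = 0.3750.
That is 0.3750 = 37.5% of the progeny.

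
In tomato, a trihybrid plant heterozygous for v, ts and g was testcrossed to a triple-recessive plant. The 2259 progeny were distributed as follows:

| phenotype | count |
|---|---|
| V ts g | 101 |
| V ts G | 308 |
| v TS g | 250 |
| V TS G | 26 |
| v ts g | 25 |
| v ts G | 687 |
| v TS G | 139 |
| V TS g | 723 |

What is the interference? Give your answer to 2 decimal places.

0.35

The two most frequent reciprocal classes, v ts G and V TS g, are the parental types, so the F1 was v ts G / V TS g.
The two rarest classes, v ts g and V TS G, are the double crossovers. Comparing them with the parentals, only the g allele has switched, so g is the middle locus and the order is v – g – ts.
v–g: (558 + 51)/2259 = 0.2696; g–ts: (240 + 51)/2259 = 0.1288.
Expected DCO frequency = 0.2696 × 0.1288 ≈ 0.03472; observed = 51/2259 ≈ 0.02258.
Coefficient of coincidence = 0.02258/0.03472 ≈ 0.65; interference = 1 − 0.65 = 0.35.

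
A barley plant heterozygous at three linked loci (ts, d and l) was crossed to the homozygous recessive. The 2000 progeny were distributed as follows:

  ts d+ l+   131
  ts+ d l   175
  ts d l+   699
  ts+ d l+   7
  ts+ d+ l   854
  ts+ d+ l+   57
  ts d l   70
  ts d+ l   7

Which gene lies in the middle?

ts

The two most frequent reciprocal classes, ts+ d+ l and ts d l+, are the parental types, so the F1 was ts+ d+ l / ts d l+.
The two rarest classes, ts d+ l and ts+ d l+, are the double crossovers. Comparing them with the parentals, only the ts allele has switched, so ts is the middle locus and the order is d – ts – l.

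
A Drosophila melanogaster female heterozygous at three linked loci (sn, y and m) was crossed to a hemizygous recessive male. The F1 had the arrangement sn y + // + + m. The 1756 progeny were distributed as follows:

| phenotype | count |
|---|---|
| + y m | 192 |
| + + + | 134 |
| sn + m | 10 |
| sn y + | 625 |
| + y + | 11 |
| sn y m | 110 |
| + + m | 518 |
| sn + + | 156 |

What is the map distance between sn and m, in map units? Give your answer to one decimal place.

The two rarest classes, + y + and sn + m, are the double crossovers. Comparing them with the parentals, only the sn allele has switched, so sn is the middle locus and the order is m – sn – y.
Crossovers in the m–sn interval produce the single-crossover classes sn y m and + + + (110 + 134 = 244) plus the double crossovers (21).
RF(m–sn) = (244 + 21) / 1756 = 265/1756 = 0.1509 → 15.1 map units.

15.1 map units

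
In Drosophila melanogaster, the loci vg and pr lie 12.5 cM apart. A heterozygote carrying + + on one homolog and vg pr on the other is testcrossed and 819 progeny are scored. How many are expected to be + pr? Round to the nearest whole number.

A map distance of 12.5 cM corresponds to a recombination frequency of 0.125.
The F1 is + + / vg pr, so + pr is a recombinant gamete class with expected frequency r/2 = 0.125/2 = 0.0625.
Expected number = 0.0625 × 819 = 51.19 ≈ 51.

51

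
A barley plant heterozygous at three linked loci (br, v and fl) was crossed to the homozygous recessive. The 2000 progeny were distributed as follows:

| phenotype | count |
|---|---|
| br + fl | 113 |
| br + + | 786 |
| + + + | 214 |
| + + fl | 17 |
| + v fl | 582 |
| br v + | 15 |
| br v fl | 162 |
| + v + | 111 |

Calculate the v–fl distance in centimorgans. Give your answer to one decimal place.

12.8 centimorgans

The two most frequent reciprocal classes, br + + and + v fl, are the parental types, so the F1 was br + + / + v fl.
The two rarest classes, br v + and + + fl, are the double crossovers. Comparing them with the parentals, only the v allele has switched, so v is the middle locus and the order is br – v – fl.
Crossovers in the v–fl interval produce the single-crossover classes br + fl and + v + (113 + 111 = 224) plus the double crossovers (32).
RF(v–fl) = (224 + 32) / 2000 = 256/2000 = 0.1280 → 12.8 centimorgans.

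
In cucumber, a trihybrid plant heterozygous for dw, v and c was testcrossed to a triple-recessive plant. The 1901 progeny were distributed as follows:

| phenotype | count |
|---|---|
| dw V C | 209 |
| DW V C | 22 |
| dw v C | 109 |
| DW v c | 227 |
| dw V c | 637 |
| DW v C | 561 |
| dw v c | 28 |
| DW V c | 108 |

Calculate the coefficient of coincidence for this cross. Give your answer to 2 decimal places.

0.73

The two most frequent reciprocal classes, DW v C and dw V c, are the parental types, so the F1 was DW v C / dw V c.
The two rarest classes, DW V C and dw v c, are the double crossovers. Comparing them with the parentals, only the v allele has switched, so v is the middle locus and the order is dw – v – c.
dw–v: (217 + 50)/1901 = 0.1405; v–c: (436 + 50)/1901 = 0.2557.
Expected DCO frequency = 0.1405 × 0.2557 ≈ 0.03593; observed = 50/1901 ≈ 0.02630.
Coefficient of coincidence = 0.02630/0.03593 ≈ 0.73.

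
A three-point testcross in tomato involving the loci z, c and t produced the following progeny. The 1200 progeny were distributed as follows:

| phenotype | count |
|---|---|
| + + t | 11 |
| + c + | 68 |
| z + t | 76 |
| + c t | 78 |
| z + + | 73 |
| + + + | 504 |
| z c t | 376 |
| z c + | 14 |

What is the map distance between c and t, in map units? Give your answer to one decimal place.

The two most frequent reciprocal classes, + + + and z c t, are the parental types, so the F1 was + + + / z c t.
The two rarest classes, + + t and z c +, are the double crossovers. Comparing them with the parentals, only the t allele has switched, so t is the middle locus and the order is z – t – c.
Crossovers in the t–c interval produce the single-crossover classes + c + and z + t (68 + 76 = 144) plus the double crossovers (25).
RF(t–c) = (144 + 25) / 1200 = 169/1200 = 0.1408 → 14.1 map units.

14.1 map units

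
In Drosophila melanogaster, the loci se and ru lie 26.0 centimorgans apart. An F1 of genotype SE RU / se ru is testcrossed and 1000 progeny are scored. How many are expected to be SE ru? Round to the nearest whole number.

A map distance of 26.0 centimorgans corresponds to a recombination frequency of 0.260.
The F1 is SE RU / se ru, so SE ru is a recombinant gamete class with expected frequency r/2 = 0.260/2 = 0.1300.
Expected number = 0.1300 × 1000 = 130.00 ≈ 130.

130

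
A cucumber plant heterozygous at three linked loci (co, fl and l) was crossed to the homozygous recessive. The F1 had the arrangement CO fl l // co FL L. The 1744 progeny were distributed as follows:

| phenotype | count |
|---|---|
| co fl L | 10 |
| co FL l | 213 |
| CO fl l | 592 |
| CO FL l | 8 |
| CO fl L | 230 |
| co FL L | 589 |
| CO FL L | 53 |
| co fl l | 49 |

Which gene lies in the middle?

The two rarest classes, CO FL l and co fl L, are the double crossovers. Comparing them with the parentals, only the fl allele has switched, so fl is the middle locus and the order is co – fl – l.

fl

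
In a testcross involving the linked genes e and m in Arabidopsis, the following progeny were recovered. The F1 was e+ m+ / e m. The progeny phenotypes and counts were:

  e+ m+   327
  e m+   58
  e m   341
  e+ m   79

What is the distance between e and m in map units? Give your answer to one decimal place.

The recombinant classes are e+ m and e m+: 79 + 58 = 137.
Recombination frequency = 137/805 = 0.1702 ≈ 17.0%, i.e. 17.0 map units.

17.0 map units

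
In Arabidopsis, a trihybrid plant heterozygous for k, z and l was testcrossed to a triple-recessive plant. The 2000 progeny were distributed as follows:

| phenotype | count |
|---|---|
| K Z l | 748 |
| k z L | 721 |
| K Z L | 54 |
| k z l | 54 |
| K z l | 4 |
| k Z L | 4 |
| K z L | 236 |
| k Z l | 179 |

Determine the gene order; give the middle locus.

z

The two most frequent reciprocal classes, k z L and K Z l, are the parental types, so the F1 was k z L / K Z l.
The two rarest classes, k Z L and K z l, are the double crossovers. Comparing them with the parentals, only the z allele has switched, so z is the middle locus and the order is l – z – k.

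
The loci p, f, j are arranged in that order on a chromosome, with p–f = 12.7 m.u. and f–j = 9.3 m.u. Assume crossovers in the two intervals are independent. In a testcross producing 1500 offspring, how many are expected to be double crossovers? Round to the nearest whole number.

Map distances give recombination frequencies of 0.127 and 0.093 for the two intervals.
With no interference, expected double-crossover frequency = 0.127 × 0.093 = 0.01181.
Expected number = 0.01181 × 1500 = 17.72 ≈ 18.

18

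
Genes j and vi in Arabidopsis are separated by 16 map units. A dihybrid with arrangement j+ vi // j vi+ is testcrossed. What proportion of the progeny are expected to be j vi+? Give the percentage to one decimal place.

A map distance of 16 map units corresponds to a recombination frequency of 0.160.
The F1 is j+ vi / j vi+, so j vi+ is a parental gamete class with expected frequency (1 − r)/2 = 0.840/2 = 0.4200.
That is 0.4200 = 42.0% of the progeny.

42.0%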